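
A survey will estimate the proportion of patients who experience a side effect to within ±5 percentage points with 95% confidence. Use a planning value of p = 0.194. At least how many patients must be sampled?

241

For a proportion with margin E = 0.05 at 95% confidence, z = 1.960.
n = p̂(1−p̂)(z/E)² = 0.194 × 0.806 × (1.960/0.05)² = 240.28
Round up: n = 241.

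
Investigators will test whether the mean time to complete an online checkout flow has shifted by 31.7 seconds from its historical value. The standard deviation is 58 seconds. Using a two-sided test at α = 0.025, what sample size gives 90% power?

For a one-sample z-test, n = ((z_{α/2} + z_β)·σ/δ)².
z_{α/2} = 2.241 (two-sided α = 0.025); z_β = 1.282 (power 90% → β = 0.1).
n = (3.523 × 58 / 31.7)² = 41.55
Round up: n = 42.

42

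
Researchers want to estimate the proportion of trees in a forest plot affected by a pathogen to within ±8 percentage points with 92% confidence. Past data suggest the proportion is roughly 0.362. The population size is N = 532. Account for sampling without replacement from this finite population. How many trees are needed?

For a proportion with margin E = 0.08 at 92% confidence, z = 1.751.
n = p̂(1−p̂)(z/E)² = 0.362 × 0.638 × (1.751/0.08)² = 110.64 — call this n₀.
Finite-population correction with N = 532: n = n₀ / (1 + (n₀−1)/N) = 110.64 / 1.206 = 91.74
Round up: n = 92.

92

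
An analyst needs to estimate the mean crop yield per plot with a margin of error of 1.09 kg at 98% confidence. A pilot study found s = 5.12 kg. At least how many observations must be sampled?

120

For a mean, the margin of error is E = z·σ/√n, so n = (zσ/E)².
At 98% confidence, z = 2.326.
n = (2.326 × 5.12 / 1.09)² = 119.37
Round up: n = 120.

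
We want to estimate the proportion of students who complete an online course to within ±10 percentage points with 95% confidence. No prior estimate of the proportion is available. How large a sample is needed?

97

For a proportion with margin E = 0.1 at 95% confidence, z = 1.960.
With no prior estimate, use p = 0.5, which maximizes p(1−p) at 0.25.
n = 0.25 × (z/E)² = 0.25 × (1.960/0.1)² = 96.04
Round up: n = 97.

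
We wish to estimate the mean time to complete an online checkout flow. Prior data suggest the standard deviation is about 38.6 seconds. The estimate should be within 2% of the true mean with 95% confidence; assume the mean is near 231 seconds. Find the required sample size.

n = 269

For a mean, the margin of error is E = z·σ/√n, so n = (zσ/E)².
At 95% confidence, z = 1.960.
E = 2% of 231 = 4.62 seconds.
n = (1.960 × 38.6 / 4.62)² = 268.17
Round up: n = 269.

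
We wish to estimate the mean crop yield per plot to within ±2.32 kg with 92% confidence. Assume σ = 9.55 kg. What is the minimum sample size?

For a mean, the margin of error is E = z·σ/√n, so n = (zσ/E)².
At 92% confidence, z = 1.751.
n = (1.751 × 9.55 / 2.32)² = 51.95
Round up: n = 52.

52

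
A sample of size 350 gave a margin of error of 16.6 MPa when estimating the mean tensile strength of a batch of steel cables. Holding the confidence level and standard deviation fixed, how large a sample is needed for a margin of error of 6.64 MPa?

n = 2188

Margin of error scales as 1/√n, so n₂ = n₁·(E₁/E₂)².
n₂ = 350 × (16.6/6.64)² = 350 × 6.25 = 2187.50
Round up: n₂ = 2188.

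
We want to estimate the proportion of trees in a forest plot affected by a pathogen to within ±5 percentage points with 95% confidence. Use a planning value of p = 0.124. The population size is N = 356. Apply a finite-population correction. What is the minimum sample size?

114

For a proportion with margin E = 0.05 at 95% confidence, z = 1.960.
n = p̂(1−p̂)(z/E)² = 0.124 × 0.876 × (1.960/0.05)² = 166.92 — call this n₀.
Finite-population correction with N = 356: n = n₀ / (1 + (n₀−1)/N) = 166.92 / 1.466 = 113.86
Round up: n = 114.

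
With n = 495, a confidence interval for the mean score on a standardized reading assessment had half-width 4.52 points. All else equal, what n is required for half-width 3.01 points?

n = 1117

Margin of error scales as 1/√n, so n₂ = n₁·(E₁/E₂)².
n₂ = 495 × (4.52/3.01)² = 495 × 2.255 = 1116.22
Round up: n₂ = 1117.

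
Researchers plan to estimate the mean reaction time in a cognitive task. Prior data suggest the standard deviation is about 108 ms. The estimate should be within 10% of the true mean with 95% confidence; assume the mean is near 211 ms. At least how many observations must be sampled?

For a mean, the margin of error is E = z·σ/√n, so n = (zσ/E)².
At 95% confidence, z = 1.960.
E = 10% of 211 = 21.1 ms.
n = (1.960 × 108 / 21.1)² = 100.65
Round up: n = 101.

101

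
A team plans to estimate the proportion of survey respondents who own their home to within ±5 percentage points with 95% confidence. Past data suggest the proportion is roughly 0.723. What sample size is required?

For a proportion with margin E = 0.05 at 95% confidence, z = 1.960.
n = p̂(1−p̂)(z/E)² = 0.723 × 0.277 × (1.960/0.05)² = 307.74
Round up: n = 308.

308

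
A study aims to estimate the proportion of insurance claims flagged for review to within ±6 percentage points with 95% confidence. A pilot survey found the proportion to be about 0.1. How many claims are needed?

97

For a proportion with margin E = 0.06 at 95% confidence, z = 1.960.
n = p̂(1−p̂)(z/E)² = 0.1 × 0.9 × (1.960/0.06)² = 96.04
Round up: n = 97.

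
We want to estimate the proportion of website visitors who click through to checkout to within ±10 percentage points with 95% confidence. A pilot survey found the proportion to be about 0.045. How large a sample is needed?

17

For a proportion with margin E = 0.1 at 95% confidence, z = 1.960.
n = p̂(1−p̂)(z/E)² = 0.045 × 0.955 × (1.960/0.1)² = 16.51
Round up: n = 17.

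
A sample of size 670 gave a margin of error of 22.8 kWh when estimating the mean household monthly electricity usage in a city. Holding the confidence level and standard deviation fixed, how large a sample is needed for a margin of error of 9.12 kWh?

4188

Margin of error scales as 1/√n, so n₂ = n₁·(E₁/E₂)².
n₂ = 670 × (22.8/9.12)² = 670 × 6.25 = 4187.50
Round up: n₂ = 4188.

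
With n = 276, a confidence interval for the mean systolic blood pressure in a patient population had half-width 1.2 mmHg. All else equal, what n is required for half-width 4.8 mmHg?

Margin of error scales as 1/√n, so n₂ = n₁·(E₁/E₂)².
n₂ = 276 × (1.2/4.8)² = 276 × 0.0625 = 17.25
Round up: n₂ = 18.

18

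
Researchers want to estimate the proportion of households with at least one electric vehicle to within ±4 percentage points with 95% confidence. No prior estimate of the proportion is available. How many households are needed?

n = 601

For a proportion with margin E = 0.04 at 95% confidence, z = 1.960.
With no prior estimate, use p = 0.5, which maximizes p(1−p) at 0.25.
n = 0.25 × (z/E)² = 0.25 × (1.960/0.04)² = 600.25
Round up: n = 601.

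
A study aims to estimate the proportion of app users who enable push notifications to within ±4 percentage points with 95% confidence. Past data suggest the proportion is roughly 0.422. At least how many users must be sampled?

586

For a proportion with margin E = 0.04 at 95% confidence, z = 1.960.
n = p̂(1−p̂)(z/E)² = 0.422 × 0.578 × (1.960/0.04)² = 585.64
Round up: n = 586.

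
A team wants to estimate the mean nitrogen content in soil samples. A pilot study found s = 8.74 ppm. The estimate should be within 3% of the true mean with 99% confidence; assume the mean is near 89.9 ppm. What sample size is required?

For a mean, the margin of error is E = z·σ/√n, so n = (zσ/E)².
At 99% confidence, z = 2.576.
E = 3% of 89.9 = 2.697 ppm.
n = (2.576 × 8.74 / 2.697)² = 69.69
Round up: n = 70.

n = 70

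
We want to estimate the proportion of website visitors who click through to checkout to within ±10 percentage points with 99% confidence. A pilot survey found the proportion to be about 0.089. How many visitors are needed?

54

For a proportion with margin E = 0.1 at 99% confidence, z = 2.576.
n = p̂(1−p̂)(z/E)² = 0.089 × 0.911 × (2.576/0.1)² = 53.80
Round up: n = 54.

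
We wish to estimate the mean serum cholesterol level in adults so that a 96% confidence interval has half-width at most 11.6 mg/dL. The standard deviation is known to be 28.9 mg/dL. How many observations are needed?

For a mean, the margin of error is E = z·σ/√n, so n = (zσ/E)².
At 96% confidence, z = 2.054.
n = (2.054 × 28.9 / 11.6)² = 26.19
Round up: n = 27.

n = 27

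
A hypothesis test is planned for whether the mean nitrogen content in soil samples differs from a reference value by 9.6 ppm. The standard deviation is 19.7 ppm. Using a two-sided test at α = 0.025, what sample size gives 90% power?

n = 53

For a one-sample z-test, n = ((z_{α/2} + z_β)·σ/δ)².
z_{α/2} = 2.241 (two-sided α = 0.025); z_β = 1.282 (power 90% → β = 0.1).
n = (3.523 × 19.7 / 9.6)² = 52.27
Round up: n = 53.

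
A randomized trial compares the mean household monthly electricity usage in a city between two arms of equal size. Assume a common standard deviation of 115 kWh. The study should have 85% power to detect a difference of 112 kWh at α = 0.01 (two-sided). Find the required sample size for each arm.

28 per group

For two equal groups, n per group = 2·((z_{α/2} + z_β)·σ/δ)².
z_{α/2} = 2.576; z_β = 1.036 (power 85%).
n = 2 × (3.612 × 115 / 112)² = 2 × 13.75 = 27.50
Round up: n = 28 per group.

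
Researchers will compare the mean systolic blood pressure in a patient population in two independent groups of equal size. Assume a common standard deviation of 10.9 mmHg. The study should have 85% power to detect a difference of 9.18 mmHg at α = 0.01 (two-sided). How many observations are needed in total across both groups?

For two equal groups, n per group = 2·((z_{α/2} + z_β)·σ/δ)².
z_{α/2} = 2.576; z_β = 1.036 (power 85%).
n = 2 × (3.612 × 10.9 / 9.18)² = 2 × 18.39 = 36.78
Round up: n = 37 per group.
Total across both groups: 2 × 37 = 74.

74 total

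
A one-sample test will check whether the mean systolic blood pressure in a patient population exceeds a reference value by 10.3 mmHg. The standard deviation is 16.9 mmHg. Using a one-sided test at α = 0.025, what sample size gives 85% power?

n = 25

For a one-sample z-test, n = ((z_α + z_β)·σ/δ)².
z_α = 1.960 (one-sided α = 0.025); z_β = 1.036 (power 85% → β = 0.15).
n = (2.996 × 16.9 / 10.3)² = 24.16
Round up: n = 25.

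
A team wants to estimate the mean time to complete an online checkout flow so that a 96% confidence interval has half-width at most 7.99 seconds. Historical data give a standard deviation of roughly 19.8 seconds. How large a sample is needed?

For a mean, the margin of error is E = z·σ/√n, so n = (zσ/E)².
At 96% confidence, z = 2.054.
n = (2.054 × 19.8 / 7.99)² = 25.91
Round up: n = 26.

n = 26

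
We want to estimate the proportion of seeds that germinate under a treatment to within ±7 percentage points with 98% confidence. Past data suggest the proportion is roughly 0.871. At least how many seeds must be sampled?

125

For a proportion with margin E = 0.07 at 98% confidence, z = 2.326.
n = p̂(1−p̂)(z/E)² = 0.871 × 0.129 × (2.326/0.07)² = 124.06
Round up: n = 125.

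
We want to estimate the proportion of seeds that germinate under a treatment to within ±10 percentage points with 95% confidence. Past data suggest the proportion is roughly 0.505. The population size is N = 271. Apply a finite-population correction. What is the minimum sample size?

For a proportion with margin E = 0.1 at 95% confidence, z = 1.960.
n = p̂(1−p̂)(z/E)² = 0.505 × 0.495 × (1.960/0.1)² = 96.03 — call this n₀.
Finite-population correction with N = 271: n = n₀ / (1 + (n₀−1)/N) = 96.03 / 1.351 = 71.08
Round up: n = 72.

72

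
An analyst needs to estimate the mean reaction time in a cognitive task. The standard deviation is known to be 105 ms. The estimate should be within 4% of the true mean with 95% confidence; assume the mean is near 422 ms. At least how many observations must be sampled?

For a mean, the margin of error is E = z·σ/√n, so n = (zσ/E)².
At 95% confidence, z = 1.960.
E = 4% of 422 = 16.88 ms.
n = (1.960 × 105 / 16.88)² = 148.64
Round up: n = 149.

n = 149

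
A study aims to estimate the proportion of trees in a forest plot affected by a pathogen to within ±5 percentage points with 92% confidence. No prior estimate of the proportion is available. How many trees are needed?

n = 307

For a proportion with margin E = 0.05 at 92% confidence, z = 1.751.
With no prior estimate, use p = 0.5, which maximizes p(1−p) at 0.25.
n = 0.25 × (z/E)² = 0.25 × (1.751/0.05)² = 306.60
Round up: n = 307.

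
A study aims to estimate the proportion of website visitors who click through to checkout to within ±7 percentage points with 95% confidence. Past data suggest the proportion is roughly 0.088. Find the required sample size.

For a proportion with margin E = 0.07 at 95% confidence, z = 1.960.
n = p̂(1−p̂)(z/E)² = 0.088 × 0.912 × (1.960/0.07)² = 62.92
Round up: n = 63.

63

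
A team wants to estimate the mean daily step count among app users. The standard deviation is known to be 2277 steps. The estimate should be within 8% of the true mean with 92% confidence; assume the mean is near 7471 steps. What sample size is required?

45

For a mean, the margin of error is E = z·σ/√n, so n = (zσ/E)².
At 92% confidence, z = 1.751.
E = 8% of 7471 = 597.7 steps.
n = (1.751 × 2277 / 597.7)² = 44.50
Round up: n = 45.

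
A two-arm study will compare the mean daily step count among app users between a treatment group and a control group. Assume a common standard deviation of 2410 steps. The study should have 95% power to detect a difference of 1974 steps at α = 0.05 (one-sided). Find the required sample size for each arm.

For two equal groups, n per group = 2·((z_α + z_β)·σ/δ)².
z_α = 1.645; z_β = 1.645 (power 95%).
n = 2 × (3.290 × 2410 / 1974)² = 2 × 16.13 = 32.26
Round up: n = 33 per group.

33 per group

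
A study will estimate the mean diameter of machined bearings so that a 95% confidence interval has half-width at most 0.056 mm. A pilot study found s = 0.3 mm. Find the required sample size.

111

For a mean, the margin of error is E = z·σ/√n, so n = (zσ/E)².
At 95% confidence, z = 1.960.
n = (1.960 × 0.3 / 0.056)² = 110.25
Round up: n = 111.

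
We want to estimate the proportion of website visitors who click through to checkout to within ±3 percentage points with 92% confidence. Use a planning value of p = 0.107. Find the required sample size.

For a proportion with margin E = 0.03 at 92% confidence, z = 1.751.
n = p̂(1−p̂)(z/E)² = 0.107 × 0.893 × (1.751/0.03)² = 325.51
Round up: n = 326.

326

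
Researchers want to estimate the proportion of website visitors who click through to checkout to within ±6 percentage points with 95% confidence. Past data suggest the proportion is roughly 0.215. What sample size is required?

n = 181

For a proportion with margin E = 0.06 at 95% confidence, z = 1.960.
n = p̂(1−p̂)(z/E)² = 0.215 × 0.785 × (1.960/0.06)² = 180.10
Round up: n = 181.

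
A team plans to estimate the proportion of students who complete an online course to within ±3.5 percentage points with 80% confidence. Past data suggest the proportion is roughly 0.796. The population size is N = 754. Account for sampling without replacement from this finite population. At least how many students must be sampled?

170

For a proportion with margin E = 0.035 at 80% confidence, z = 1.282.
n = p̂(1−p̂)(z/E)² = 0.796 × 0.204 × (1.282/0.035)² = 217.86 — call this n₀.
Finite-population correction with N = 754: n = n₀ / (1 + (n₀−1)/N) = 217.86 / 1.288 = 169.15
Round up: n = 170.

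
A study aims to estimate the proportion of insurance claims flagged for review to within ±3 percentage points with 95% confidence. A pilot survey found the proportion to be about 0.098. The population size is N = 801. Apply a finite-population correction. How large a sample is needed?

For a proportion with margin E = 0.03 at 95% confidence, z = 1.960.
n = p̂(1−p̂)(z/E)² = 0.098 × 0.902 × (1.960/0.03)² = 377.31 — call this n₀.
Finite-population correction with N = 801: n = n₀ / (1 + (n₀−1)/N) = 377.31 / 1.47 = 256.67
Round up: n = 257.

257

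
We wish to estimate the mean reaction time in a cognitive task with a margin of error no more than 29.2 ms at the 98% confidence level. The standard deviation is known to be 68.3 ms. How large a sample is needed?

For a mean, the margin of error is E = z·σ/√n, so n = (zσ/E)².
At 98% confidence, z = 2.326.
n = (2.326 × 68.3 / 29.2)² = 29.60
Round up: n = 30.

30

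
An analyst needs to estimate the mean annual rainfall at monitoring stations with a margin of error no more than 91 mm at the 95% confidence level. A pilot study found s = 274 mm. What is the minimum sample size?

35

For a mean, the margin of error is E = z·σ/√n, so n = (zσ/E)².
At 95% confidence, z = 1.960.
n = (1.960 × 274 / 91)² = 34.83
Round up: n = 35.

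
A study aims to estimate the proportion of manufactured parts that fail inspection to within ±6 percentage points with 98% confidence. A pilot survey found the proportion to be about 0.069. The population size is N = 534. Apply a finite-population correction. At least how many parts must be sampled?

For a proportion with margin E = 0.06 at 98% confidence, z = 2.326.
n = p̂(1−p̂)(z/E)² = 0.069 × 0.931 × (2.326/0.06)² = 96.54 — call this n₀.
Finite-population correction with N = 534: n = n₀ / (1 + (n₀−1)/N) = 96.54 / 1.179 = 81.88
Round up: n = 82.

82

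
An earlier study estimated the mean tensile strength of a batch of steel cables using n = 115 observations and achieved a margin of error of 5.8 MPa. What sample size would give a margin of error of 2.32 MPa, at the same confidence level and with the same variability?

Margin of error scales as 1/√n, so n₂ = n₁·(E₁/E₂)².
n₂ = 115 × (5.8/2.32)² = 115 × 6.25 = 718.75
Round up: n₂ = 719.

n = 719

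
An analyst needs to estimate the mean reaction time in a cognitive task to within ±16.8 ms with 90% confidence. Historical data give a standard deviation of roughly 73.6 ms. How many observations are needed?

52

For a mean, the margin of error is E = z·σ/√n, so n = (zσ/E)².
At 90% confidence, z = 1.645.
n = (1.645 × 73.6 / 16.8)² = 51.94
Round up: n = 52.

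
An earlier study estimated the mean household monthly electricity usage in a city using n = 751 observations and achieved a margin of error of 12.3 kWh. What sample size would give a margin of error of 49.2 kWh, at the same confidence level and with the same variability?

47

Margin of error scales as 1/√n, so n₂ = n₁·(E₁/E₂)².
n₂ = 751 × (12.3/49.2)² = 751 × 0.0625 = 46.94
Round up: n₂ = 47.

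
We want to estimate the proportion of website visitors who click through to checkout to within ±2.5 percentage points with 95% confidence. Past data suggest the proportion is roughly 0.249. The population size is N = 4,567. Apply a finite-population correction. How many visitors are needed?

For a proportion with margin E = 0.025 at 95% confidence, z = 1.960.
n = p̂(1−p̂)(z/E)² = 0.249 × 0.751 × (1.960/0.025)² = 1149.40 — call this n₀.
Finite-population correction with N = 4,567: n = n₀ / (1 + (n₀−1)/N) = 1149.40 / 1.251 = 918.78
Round up: n = 919.

919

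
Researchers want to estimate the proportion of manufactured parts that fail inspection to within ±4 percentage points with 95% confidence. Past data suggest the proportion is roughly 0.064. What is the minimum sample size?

For a proportion with margin E = 0.04 at 95% confidence, z = 1.960.
n = p̂(1−p̂)(z/E)² = 0.064 × 0.936 × (1.960/0.04)² = 143.83
Round up: n = 144.

144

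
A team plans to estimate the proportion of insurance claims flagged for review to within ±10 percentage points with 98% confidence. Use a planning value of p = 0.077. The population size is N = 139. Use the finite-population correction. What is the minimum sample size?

For a proportion with margin E = 0.1 at 98% confidence, z = 2.326.
n = p̂(1−p̂)(z/E)² = 0.077 × 0.923 × (2.326/0.1)² = 38.45 — call this n₀.
Finite-population correction with N = 139: n = n₀ / (1 + (n₀−1)/N) = 38.45 / 1.269 = 30.30
Round up: n = 31.

n = 31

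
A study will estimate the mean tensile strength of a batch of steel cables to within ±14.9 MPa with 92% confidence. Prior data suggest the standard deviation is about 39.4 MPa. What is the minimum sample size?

For a mean, the margin of error is E = z·σ/√n, so n = (zσ/E)².
At 92% confidence, z = 1.751.
n = (1.751 × 39.4 / 14.9)² = 21.44
Round up: n = 22.

22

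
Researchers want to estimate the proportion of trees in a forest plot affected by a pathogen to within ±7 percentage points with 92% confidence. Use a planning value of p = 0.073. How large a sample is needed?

43

For a proportion with margin E = 0.07 at 92% confidence, z = 1.751.
n = p̂(1−p̂)(z/E)² = 0.073 × 0.927 × (1.751/0.07)² = 42.34
Round up: n = 43.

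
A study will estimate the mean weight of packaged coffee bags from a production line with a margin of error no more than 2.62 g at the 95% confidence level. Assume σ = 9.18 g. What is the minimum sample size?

48

For a mean, the margin of error is E = z·σ/√n, so n = (zσ/E)².
At 95% confidence, z = 1.960.
n = (1.960 × 9.18 / 2.62)² = 47.16
Round up: n = 48.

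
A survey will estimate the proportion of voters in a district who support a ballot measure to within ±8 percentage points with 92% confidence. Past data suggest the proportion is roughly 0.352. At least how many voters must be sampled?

For a proportion with margin E = 0.08 at 92% confidence, z = 1.751.
n = p̂(1−p̂)(z/E)² = 0.352 × 0.648 × (1.751/0.08)² = 109.27
Round up: n = 110.

n = 110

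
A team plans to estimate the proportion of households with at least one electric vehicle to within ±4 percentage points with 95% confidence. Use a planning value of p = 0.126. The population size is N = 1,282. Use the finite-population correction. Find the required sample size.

220

For a proportion with margin E = 0.04 at 95% confidence, z = 1.960.
n = p̂(1−p̂)(z/E)² = 0.126 × 0.874 × (1.960/0.04)² = 264.41 — call this n₀.
Finite-population correction with N = 1,282: n = n₀ / (1 + (n₀−1)/N) = 264.41 / 1.205 = 219.43
Round up: n = 220.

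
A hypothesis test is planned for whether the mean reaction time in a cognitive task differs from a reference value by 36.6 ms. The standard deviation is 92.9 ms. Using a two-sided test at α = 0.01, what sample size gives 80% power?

76

For a one-sample z-test, n = ((z_{α/2} + z_β)·σ/δ)².
z_{α/2} = 2.576 (two-sided α = 0.01); z_β = 0.842 (power 80% → β = 0.2).
n = (3.418 × 92.9 / 36.6)² = 75.27
Round up: n = 76.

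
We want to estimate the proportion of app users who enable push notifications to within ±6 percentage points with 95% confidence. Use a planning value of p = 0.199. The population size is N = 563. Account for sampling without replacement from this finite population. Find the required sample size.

131

For a proportion with margin E = 0.06 at 95% confidence, z = 1.960.
n = p̂(1−p̂)(z/E)² = 0.199 × 0.801 × (1.960/0.06)² = 170.10 — call this n₀.
Finite-population correction with N = 563: n = n₀ / (1 + (n₀−1)/N) = 170.10 / 1.3 = 130.85
Round up: n = 131.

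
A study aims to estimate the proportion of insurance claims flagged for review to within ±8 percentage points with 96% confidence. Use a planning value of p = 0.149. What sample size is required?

For a proportion with margin E = 0.08 at 96% confidence, z = 2.054.
n = p̂(1−p̂)(z/E)² = 0.149 × 0.851 × (2.054/0.08)² = 83.59
Round up: n = 84.

n = 84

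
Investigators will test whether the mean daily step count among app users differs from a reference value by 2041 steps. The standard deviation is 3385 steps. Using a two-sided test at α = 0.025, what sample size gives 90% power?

35

For a one-sample z-test, n = ((z_{α/2} + z_β)·σ/δ)².
z_{α/2} = 2.241 (two-sided α = 0.025); z_β = 1.282 (power 90% → β = 0.1).
n = (3.523 × 3385 / 2041)² = 34.14
Round up: n = 35.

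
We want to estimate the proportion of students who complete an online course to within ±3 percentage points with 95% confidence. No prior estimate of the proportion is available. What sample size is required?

For a proportion with margin E = 0.03 at 95% confidence, z = 1.960.
With no prior estimate, use p = 0.5, which maximizes p(1−p) at 0.25.
n = 0.25 × (z/E)² = 0.25 × (1.960/0.03)² = 1067.11
Round up: n = 1068.

1068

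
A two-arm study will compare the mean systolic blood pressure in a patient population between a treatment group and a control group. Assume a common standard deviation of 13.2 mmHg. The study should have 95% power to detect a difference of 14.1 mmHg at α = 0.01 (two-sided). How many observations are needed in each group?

32 per group

For two equal groups, n per group = 2·((z_{α/2} + z_β)·σ/δ)².
z_{α/2} = 2.576; z_β = 1.645 (power 95%).
n = 2 × (4.221 × 13.2 / 14.1)² = 2 × 15.61 = 31.22
Round up: n = 32 per group.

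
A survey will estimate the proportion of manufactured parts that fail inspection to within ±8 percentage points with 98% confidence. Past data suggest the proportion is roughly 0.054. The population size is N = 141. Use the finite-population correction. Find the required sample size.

n = 34

For a proportion with margin E = 0.08 at 98% confidence, z = 2.326.
n = p̂(1−p̂)(z/E)² = 0.054 × 0.946 × (2.326/0.08)² = 43.18 — call this n₀.
Finite-population correction with N = 141: n = n₀ / (1 + (n₀−1)/N) = 43.18 / 1.299 = 33.24
Round up: n = 34.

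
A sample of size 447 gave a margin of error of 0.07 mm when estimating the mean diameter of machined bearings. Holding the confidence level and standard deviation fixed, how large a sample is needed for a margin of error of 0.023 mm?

4141

Margin of error scales as 1/√n, so n₂ = n₁·(E₁/E₂)².
n₂ = 447 × (0.07/0.023)² = 447 × 9.263 = 4140.56
Round up: n₂ = 4141.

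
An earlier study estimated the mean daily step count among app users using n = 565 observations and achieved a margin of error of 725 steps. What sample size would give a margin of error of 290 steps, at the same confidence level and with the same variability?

3532

Margin of error scales as 1/√n, so n₂ = n₁·(E₁/E₂)².
n₂ = 565 × (725/290)² = 565 × 6.25 = 3531.25
Round up: n₂ = 3532.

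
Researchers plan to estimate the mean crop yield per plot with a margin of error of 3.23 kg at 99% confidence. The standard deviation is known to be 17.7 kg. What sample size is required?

For a mean, the margin of error is E = z·σ/√n, so n = (zσ/E)².
At 99% confidence, z = 2.576.
n = (2.576 × 17.7 / 3.23)² = 199.27
Round up: n = 200.

200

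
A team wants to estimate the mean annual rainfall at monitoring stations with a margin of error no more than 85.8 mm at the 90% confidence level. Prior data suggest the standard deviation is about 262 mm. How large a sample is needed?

For a mean, the margin of error is E = z·σ/√n, so n = (zσ/E)².
At 90% confidence, z = 1.645.
n = (1.645 × 262 / 85.8)² = 25.23
Round up: n = 26.

n = 26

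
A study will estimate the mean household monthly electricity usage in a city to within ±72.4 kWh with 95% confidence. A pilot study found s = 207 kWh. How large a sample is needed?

For a mean, the margin of error is E = z·σ/√n, so n = (zσ/E)².
At 95% confidence, z = 1.960.
n = (1.960 × 207 / 72.4)² = 31.40
Round up: n = 32.

32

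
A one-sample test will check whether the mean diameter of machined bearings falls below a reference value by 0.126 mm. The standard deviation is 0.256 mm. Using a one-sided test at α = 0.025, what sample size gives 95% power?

54

For a one-sample z-test, n = ((z_α + z_β)·σ/δ)².
z_α = 1.960 (one-sided α = 0.025); z_β = 1.645 (power 95% → β = 0.05).
n = (3.605 × 0.256 / 0.126)² = 53.65
Round up: n = 54.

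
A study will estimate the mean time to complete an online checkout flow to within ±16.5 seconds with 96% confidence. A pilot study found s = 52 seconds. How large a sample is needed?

For a mean, the margin of error is E = z·σ/√n, so n = (zσ/E)².
At 96% confidence, z = 2.054.
n = (2.054 × 52 / 16.5)² = 41.90
Round up: n = 42.

n = 42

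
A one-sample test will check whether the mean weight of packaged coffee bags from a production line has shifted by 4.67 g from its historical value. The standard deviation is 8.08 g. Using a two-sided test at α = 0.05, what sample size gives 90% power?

For a one-sample z-test, n = ((z_{α/2} + z_β)·σ/δ)².
z_{α/2} = 1.960 (two-sided α = 0.05); z_β = 1.282 (power 90% → β = 0.1).
n = (3.242 × 8.08 / 4.67)² = 31.46
Round up: n = 32.

32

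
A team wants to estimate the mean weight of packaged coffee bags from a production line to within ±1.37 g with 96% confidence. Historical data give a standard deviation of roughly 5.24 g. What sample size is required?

For a mean, the margin of error is E = z·σ/√n, so n = (zσ/E)².
At 96% confidence, z = 2.054.
n = (2.054 × 5.24 / 1.37)² = 61.72
Round up: n = 62.

n = 62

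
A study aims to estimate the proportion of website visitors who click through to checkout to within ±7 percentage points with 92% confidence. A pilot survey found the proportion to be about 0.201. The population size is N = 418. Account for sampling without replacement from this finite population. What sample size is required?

82

For a proportion with margin E = 0.07 at 92% confidence, z = 1.751.
n = p̂(1−p̂)(z/E)² = 0.201 × 0.799 × (1.751/0.07)² = 100.49 — call this n₀.
Finite-population correction with N = 418: n = n₀ / (1 + (n₀−1)/N) = 100.49 / 1.238 = 81.17
Round up: n = 82.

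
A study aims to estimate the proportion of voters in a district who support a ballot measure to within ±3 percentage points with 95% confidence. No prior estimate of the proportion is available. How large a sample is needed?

1068

For a proportion with margin E = 0.03 at 95% confidence, z = 1.960.
With no prior estimate, use p = 0.5, which maximizes p(1−p) at 0.25.
n = 0.25 × (z/E)² = 0.25 × (1.960/0.03)² = 1067.11
Round up: n = 1068.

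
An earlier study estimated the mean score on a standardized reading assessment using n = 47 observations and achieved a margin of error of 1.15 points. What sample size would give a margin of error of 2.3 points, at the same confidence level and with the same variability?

Margin of error scales as 1/√n, so n₂ = n₁·(E₁/E₂)².
n₂ = 47 × (1.15/2.3)² = 47 × 0.25 = 11.75
Round up: n₂ = 12.

n = 12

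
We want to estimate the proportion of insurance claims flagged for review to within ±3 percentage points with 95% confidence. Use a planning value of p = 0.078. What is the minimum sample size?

For a proportion with margin E = 0.03 at 95% confidence, z = 1.960.
n = p̂(1−p̂)(z/E)² = 0.078 × 0.922 × (1.960/0.03)² = 306.97
Round up: n = 307.

307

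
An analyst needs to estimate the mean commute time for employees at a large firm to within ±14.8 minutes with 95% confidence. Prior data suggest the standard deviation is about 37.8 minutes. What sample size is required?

26

For a mean, the margin of error is E = z·σ/√n, so n = (zσ/E)².
At 95% confidence, z = 1.960.
n = (1.960 × 37.8 / 14.8)² = 25.06
Round up: n = 26.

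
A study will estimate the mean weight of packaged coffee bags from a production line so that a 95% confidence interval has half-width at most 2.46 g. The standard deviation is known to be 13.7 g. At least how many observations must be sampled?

For a mean, the margin of error is E = z·σ/√n, so n = (zσ/E)².
At 95% confidence, z = 1.960.
n = (1.960 × 13.7 / 2.46)² = 119.15
Round up: n = 120.

n = 120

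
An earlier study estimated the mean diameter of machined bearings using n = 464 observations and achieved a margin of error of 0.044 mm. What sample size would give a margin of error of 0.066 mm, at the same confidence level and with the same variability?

Margin of error scales as 1/√n, so n₂ = n₁·(E₁/E₂)².
n₂ = 464 × (0.044/0.066)² = 464 × 0.4444 = 206.20
Round up: n₂ = 207.

207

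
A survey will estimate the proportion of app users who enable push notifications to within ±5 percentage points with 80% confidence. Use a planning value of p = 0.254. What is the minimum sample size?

125

For a proportion with margin E = 0.05 at 80% confidence, z = 1.282.
n = p̂(1−p̂)(z/E)² = 0.254 × 0.746 × (1.282/0.05)² = 124.57
Round up: n = 125.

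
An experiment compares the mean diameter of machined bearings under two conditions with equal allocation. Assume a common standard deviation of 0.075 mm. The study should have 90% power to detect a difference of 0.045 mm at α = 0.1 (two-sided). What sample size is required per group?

For two equal groups, n per group = 2·((z_{α/2} + z_β)·σ/δ)².
z_{α/2} = 1.645; z_β = 1.282 (power 90%).
n = 2 × (2.927 × 0.075 / 0.045)² = 2 × 23.80 = 47.60
Round up: n = 48 per group.

48 per group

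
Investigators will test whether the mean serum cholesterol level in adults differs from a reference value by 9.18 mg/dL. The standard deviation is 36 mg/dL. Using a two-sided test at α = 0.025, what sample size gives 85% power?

n = 166

For a one-sample z-test, n = ((z_{α/2} + z_β)·σ/δ)².
z_{α/2} = 2.241 (two-sided α = 0.025); z_β = 1.036 (power 85% → β = 0.15).
n = (3.277 × 36 / 9.18)² = 165.15
Round up: n = 166.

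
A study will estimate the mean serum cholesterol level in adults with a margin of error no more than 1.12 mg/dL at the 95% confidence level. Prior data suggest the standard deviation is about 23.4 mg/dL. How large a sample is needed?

1677

For a mean, the margin of error is E = z·σ/√n, so n = (zσ/E)².
At 95% confidence, z = 1.960.
n = (1.960 × 23.4 / 1.12)² = 1676.90
Round up: n = 1677.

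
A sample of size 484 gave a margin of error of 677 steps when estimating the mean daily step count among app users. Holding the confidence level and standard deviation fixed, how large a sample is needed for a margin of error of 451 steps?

Margin of error scales as 1/√n, so n₂ = n₁·(E₁/E₂)².
n₂ = 484 × (677/451)² = 484 × 2.253 = 1090.45
Round up: n₂ = 1091.

n = 1091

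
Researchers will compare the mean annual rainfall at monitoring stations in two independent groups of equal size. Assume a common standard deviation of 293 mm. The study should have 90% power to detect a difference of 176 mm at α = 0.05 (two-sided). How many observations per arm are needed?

59 per group

For two equal groups, n per group = 2·((z_{α/2} + z_β)·σ/δ)².
z_{α/2} = 1.960; z_β = 1.282 (power 90%).
n = 2 × (3.242 × 293 / 176)² = 2 × 29.13 = 58.26
Round up: n = 59 per group.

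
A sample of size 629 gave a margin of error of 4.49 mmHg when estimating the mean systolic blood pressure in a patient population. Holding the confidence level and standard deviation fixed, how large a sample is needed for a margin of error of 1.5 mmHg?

Margin of error scales as 1/√n, so n₂ = n₁·(E₁/E₂)².
n₂ = 629 × (4.49/1.5)² = 629 × 8.96 = 5635.84
Round up: n₂ = 5636.

5636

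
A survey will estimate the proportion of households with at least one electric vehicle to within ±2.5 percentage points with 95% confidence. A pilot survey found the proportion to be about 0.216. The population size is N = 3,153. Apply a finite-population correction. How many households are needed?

For a proportion with margin E = 0.025 at 95% confidence, z = 1.960.
n = p̂(1−p̂)(z/E)² = 0.216 × 0.784 × (1.960/0.025)² = 1040.88 — call this n₀.
Finite-population correction with N = 3,153: n = n₀ / (1 + (n₀−1)/N) = 1040.88 / 1.33 = 782.62
Round up: n = 783.

783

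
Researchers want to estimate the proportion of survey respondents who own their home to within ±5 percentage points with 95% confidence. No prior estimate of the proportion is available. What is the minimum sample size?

For a proportion with margin E = 0.05 at 95% confidence, z = 1.960.
With no prior estimate, use p = 0.5, which maximizes p(1−p) at 0.25.
n = 0.25 × (z/E)² = 0.25 × (1.960/0.05)² = 384.16
Round up: n = 385.

n = 385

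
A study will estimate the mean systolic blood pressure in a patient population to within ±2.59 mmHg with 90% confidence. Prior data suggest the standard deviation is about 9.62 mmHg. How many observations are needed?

n = 38

For a mean, the margin of error is E = z·σ/√n, so n = (zσ/E)².
At 90% confidence, z = 1.645.
n = (1.645 × 9.62 / 2.59)² = 37.33
Round up: n = 38.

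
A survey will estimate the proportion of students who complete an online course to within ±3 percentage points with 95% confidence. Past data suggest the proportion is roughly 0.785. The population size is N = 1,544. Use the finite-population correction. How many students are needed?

For a proportion with margin E = 0.03 at 95% confidence, z = 1.960.
n = p̂(1−p̂)(z/E)² = 0.785 × 0.215 × (1.960/0.03)² = 720.41 — call this n₀.
Finite-population correction with N = 1,544: n = n₀ / (1 + (n₀−1)/N) = 720.41 / 1.466 = 491.41
Round up: n = 492.

492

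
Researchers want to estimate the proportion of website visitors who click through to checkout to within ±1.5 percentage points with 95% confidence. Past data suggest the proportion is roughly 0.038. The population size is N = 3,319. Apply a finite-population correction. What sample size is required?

526

For a proportion with margin E = 0.015 at 95% confidence, z = 1.960.
n = p̂(1−p̂)(z/E)² = 0.038 × 0.962 × (1.960/0.015)² = 624.15 — call this n₀.
Finite-population correction with N = 3,319: n = n₀ / (1 + (n₀−1)/N) = 624.15 / 1.188 = 525.38
Round up: n = 526.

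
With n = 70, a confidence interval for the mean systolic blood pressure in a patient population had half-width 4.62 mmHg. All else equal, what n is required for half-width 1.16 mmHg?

Margin of error scales as 1/√n, so n₂ = n₁·(E₁/E₂)².
n₂ = 70 × (4.62/1.16)² = 70 × 15.86 = 1110.20
Round up: n₂ = 1111.

n = 1111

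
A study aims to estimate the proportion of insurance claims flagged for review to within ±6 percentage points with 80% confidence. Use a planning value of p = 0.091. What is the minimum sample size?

38

For a proportion with margin E = 0.06 at 80% confidence, z = 1.282.
n = p̂(1−p̂)(z/E)² = 0.091 × 0.909 × (1.282/0.06)² = 37.76
Round up: n = 38.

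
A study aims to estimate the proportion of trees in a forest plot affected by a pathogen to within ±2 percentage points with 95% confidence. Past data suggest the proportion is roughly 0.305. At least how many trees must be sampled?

For a proportion with margin E = 0.02 at 95% confidence, z = 1.960.
n = p̂(1−p̂)(z/E)² = 0.305 × 0.695 × (1.960/0.02)² = 2035.81
Round up: n = 2036.

2036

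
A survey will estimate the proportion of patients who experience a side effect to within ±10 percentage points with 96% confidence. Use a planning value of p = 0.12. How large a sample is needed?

For a proportion with margin E = 0.1 at 96% confidence, z = 2.054.
n = p̂(1−p̂)(z/E)² = 0.12 × 0.88 × (2.054/0.1)² = 44.55
Round up: n = 45.

45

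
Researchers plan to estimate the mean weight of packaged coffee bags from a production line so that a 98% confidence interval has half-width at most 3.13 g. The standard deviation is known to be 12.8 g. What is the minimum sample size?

n = 91

For a mean, the margin of error is E = z·σ/√n, so n = (zσ/E)².
At 98% confidence, z = 2.326.
n = (2.326 × 12.8 / 3.13)² = 90.48
Round up: n = 91.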